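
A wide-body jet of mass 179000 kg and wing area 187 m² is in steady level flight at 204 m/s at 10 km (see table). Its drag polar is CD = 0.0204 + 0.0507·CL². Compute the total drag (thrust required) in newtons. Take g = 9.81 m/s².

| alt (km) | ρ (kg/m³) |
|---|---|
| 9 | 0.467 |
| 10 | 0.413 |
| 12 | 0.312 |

D = 1.3×10^5 N

At 10 km, from the table: ρ = 0.413 kg/m³.
In steady level flight, lift balances weight: W = mg = 179000 × 9.81 = 1.756×10^6 N.
Dynamic pressure q = 0.5 × 0.413 × 204² = 8594 Pa.
Required CL = L/(qS) = 1.756×10^6/(8594·187) = 1.093.
CD = 0.0204 + 0.0507 × 1.093² = 0.08094.
D = q·S·CD = 8594 × 187 × 0.08094 = 1.301×10^5 N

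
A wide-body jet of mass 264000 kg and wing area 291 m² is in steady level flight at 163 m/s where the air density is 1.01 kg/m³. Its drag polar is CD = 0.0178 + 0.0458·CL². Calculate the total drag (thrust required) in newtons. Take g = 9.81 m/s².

D = 1.48×10^5 N

Level flight ⇒ L = W = m·g = 264000 × 9.81 = 2.5898×10^6 N.
Dynamic pressure q = 0.5 × 1.01 × 163² = 13420 Pa.
CL = 2W/(ρv²S) = 2×2.5898×10^6/(1.01×163²×291) = 0.6633.
CD = 0.0178 + 0.0458 × 0.6633² = 0.03795.
D = q·S·CD = 13420 × 291 × 0.03795 = 1.482×10^5 N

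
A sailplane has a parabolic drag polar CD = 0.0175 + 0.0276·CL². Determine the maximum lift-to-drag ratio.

(L/D)max = 22.8

For CD = CD0 + K·CL², (L/D)max occurs at CL* = √(CD0/K) and equals 1/(2√(K·CD0)).
(L/D)max = 1/(2√(0.0276 × 0.0175)) = 1/(2 × 0.02198) = 22.8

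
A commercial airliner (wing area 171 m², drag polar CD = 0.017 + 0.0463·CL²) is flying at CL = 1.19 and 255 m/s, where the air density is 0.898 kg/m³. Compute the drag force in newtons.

CD = 0.017 + 0.0463 × 1.19² = 0.08257
D = ½ρv²S·CD = ½ × 0.898 × 255² × 171 × 0.08257 = 4.12×10^5 N

D = 4.12×10^5 N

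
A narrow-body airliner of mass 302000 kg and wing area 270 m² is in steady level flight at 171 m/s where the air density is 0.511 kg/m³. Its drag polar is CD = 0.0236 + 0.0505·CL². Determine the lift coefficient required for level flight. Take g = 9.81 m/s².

Weight W = mg = 302000 × 9.81 = 2.9626×10^6 N; in level flight L = W.
Dynamic pressure q = 0.5 × 0.511 × 171² = 7471 Pa.
CL = 2W/(ρv²S) = 2×2.9626×10^6/(0.511×171²×270) = 1.469.

CL = 1.47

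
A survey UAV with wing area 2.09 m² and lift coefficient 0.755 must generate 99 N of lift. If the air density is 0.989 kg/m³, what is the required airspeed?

v = 11.3 m/s

L = ½ρv²S·CL ⇒ v = √(2L/(ρ·S·CL))
v = √(2 × 99 / (0.989 × 2.09 × 0.755)) = √126.9 = 11.3 m/s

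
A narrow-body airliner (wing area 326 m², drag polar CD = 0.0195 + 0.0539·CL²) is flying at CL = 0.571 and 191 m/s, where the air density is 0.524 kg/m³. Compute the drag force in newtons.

D = 1.16×10^5 N

CD = 0.0195 + 0.0539 × 0.571² = 0.03707
D = ½ρv²S·CD = ½ × 0.524 × 191² × 326 × 0.03707 = 1.16×10^5 N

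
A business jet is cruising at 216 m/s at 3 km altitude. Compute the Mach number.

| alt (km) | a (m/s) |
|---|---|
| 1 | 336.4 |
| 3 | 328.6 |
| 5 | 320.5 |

M = 0.657

At 3 km, from the table: a = 328.6 m/s.
M = v/a = 216 / 328.6 = 0.657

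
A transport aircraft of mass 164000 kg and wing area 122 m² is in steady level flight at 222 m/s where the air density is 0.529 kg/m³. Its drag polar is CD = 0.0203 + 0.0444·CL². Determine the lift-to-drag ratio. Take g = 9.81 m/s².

L/D = 15.4

Weight W = mg = 164000 × 9.81 = 1.6088×10^6 N; in level flight L = W.
q = ½ρv² = ½ × 0.529 × 222² = 13040 Pa.
Required CL = L/(qS) = 1.6088×10^6/(13040·122) = 1.012.
CD = 0.0203 + 0.0444 × 1.012² = 0.06574.
L/D = CL/CD = 1.012 / 0.06574 = 15.4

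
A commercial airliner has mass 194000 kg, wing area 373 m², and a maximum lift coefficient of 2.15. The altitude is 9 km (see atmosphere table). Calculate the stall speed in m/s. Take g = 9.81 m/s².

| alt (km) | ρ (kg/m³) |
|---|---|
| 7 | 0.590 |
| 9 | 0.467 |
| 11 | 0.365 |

V_stall = 101 m/s

At 9 km, from the table: ρ = 0.467 kg/m³.
At stall, lift equals weight: L = W = m·g = 194000 × 9.81 = 1.903×10^6 N.
V_stall = √(2W/(ρ·S·CL,max)) = √(2 × 1.903×10^6 / (0.467 × 373 × 2.15))
V_stall = √10160 = 101 m/s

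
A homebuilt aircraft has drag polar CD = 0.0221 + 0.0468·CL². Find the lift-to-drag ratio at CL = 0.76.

L/D = 15.5

CD = 0.0221 + 0.0468 × 0.76² = 0.04913
L/D = CL/CD = 0.76 / 0.04913 = 15.5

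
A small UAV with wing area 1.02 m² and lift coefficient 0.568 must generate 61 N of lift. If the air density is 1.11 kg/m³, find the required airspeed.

L = ½ρv²S·CL ⇒ v = √(2L/(ρ·S·CL))
v = √(2 × 61 / (1.11 × 1.02 × 0.568)) = √189.7 = 13.8 m/s

v = 13.8 m/s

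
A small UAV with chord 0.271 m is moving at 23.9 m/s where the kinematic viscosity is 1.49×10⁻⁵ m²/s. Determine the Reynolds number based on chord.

Re = 4.35×10^5

Re = v·c/ν = 23.9 × 0.271 / (1.49×10⁻⁵) = 4.35×10^5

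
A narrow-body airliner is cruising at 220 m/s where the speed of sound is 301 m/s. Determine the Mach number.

M = v/a = 220 / 301 = 0.731

M = 0.731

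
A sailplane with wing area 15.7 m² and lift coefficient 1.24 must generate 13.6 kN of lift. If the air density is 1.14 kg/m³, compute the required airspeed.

L = ½ρv²S·CL ⇒ v = √(2L/(ρ·S·CL))
v = √(2 × 13600 / (1.14 × 15.7 × 1.24)) = √1226 = 35 m/s

v = 35 m/s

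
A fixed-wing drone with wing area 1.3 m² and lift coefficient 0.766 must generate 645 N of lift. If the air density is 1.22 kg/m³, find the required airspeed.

v = 32.6 m/s

L = ½ρv²S·CL ⇒ v = √(2L/(ρ·S·CL))
v = √(2 × 645 / (1.22 × 1.3 × 0.766)) = √1062 = 32.6 m/s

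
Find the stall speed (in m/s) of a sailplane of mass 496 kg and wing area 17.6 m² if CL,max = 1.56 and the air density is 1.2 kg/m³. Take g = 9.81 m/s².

V_stall = 17.2 m/s

At stall, lift equals weight: L = W = m·g = 496 × 9.81 = 4866 N.
V_stall = √(2W/(ρ·S·CL,max)) = √(2 × 4866 / (1.2 × 17.6 × 1.56))
V_stall = √295.4 = 17.2 m/s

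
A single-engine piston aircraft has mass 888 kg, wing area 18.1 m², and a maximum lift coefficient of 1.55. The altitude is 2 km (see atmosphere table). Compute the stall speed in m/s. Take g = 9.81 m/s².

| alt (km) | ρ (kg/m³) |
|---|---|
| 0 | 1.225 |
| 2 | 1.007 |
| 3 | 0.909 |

At 2 km, from the table: ρ = 1.007 kg/m³.
Weight W = mg = 888 × 9.81 = 8711 N.
From L = ½ρV²S·CL,max = W: V_stall = √(2W/(ρSCL,max)) = √(2·8711/(1.007·18.1·1.55))
V_stall = √616.7 = 24.8 m/s

V_stall = 24.8 m/s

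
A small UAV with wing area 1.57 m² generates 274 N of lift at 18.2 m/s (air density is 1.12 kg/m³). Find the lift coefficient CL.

CL = 0.941

From L = ½ρv²S·CL, rearranging gives CL = 2L/(ρv²S).
CL = 2 × 274 / (1.12 × 18.2² × 1.57) = 0.941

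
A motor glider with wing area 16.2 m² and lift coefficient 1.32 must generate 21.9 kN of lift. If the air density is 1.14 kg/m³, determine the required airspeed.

L = ½ρv²S·CL ⇒ v = √(2L/(ρ·S·CL))
v = √(2 × 21900 / (1.14 × 16.2 × 1.32)) = √1797 = 42.4 m/s

v = 42.4 m/s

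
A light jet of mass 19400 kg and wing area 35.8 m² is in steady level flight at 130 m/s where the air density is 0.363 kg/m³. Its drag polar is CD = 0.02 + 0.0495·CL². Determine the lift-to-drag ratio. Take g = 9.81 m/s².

Weight W = mg = 19400 × 9.81 = 1.9031×10^5 N; in level flight L = W.
q = ½ρv² = ½ × 0.363 × 130² = 3067 Pa.
CL = 2W/(ρv²S) = 2×1.9031×10^5/(0.363×130²×35.8) = 1.733.
CD = 0.02 + 0.0495 × 1.733² = 0.1687.
L/D = CL/CD = 1.733 / 0.1687 = 10.3

L/D = 10.3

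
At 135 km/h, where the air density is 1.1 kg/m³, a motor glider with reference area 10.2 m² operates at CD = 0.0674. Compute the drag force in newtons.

D = 532 N

Convert speed: v = 135 km/h ÷ 3.6 = 37.5 m/s.
Dynamic pressure q = ½ρv² = ½ × 1.1 × 37.5² = 773.4 Pa.
D = q·S·CD = 773.4 × 10.2 × 0.0674 = 532 N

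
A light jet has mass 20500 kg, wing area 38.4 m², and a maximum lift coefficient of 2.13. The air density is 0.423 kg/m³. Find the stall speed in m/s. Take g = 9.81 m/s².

Weight W = mg = 20500 × 9.81 = 2.011×10^5 N.
V_stall = √(2W/(ρ·S·CL,max)) = √(2 × 2.011×10^5 / (0.423 × 38.4 × 2.13))
V_stall = √11630 = 108 m/s

V_stall = 108 m/s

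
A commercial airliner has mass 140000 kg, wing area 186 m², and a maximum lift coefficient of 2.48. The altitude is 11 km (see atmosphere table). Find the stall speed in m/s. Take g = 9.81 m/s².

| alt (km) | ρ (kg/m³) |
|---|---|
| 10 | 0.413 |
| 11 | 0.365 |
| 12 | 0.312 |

At 11 km, from the table: ρ = 0.365 kg/m³.
Stall occurs when L = W at CL,max. W = mg = 140000 × 9.81 = 1.373×10^6 N.
V_stall = √(2W/(ρ·S·CL,max)) = √(2 × 1.373×10^6 / (0.365 × 186 × 2.48))
V_stall = √16310 = 128 m/s

V_stall = 128 m/s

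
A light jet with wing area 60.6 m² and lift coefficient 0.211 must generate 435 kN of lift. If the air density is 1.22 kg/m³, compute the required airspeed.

L = ½ρv²S·CL ⇒ v = √(2L/(ρ·S·CL))
v = √(2 × 4.35×10^5 / (1.22 × 60.6 × 0.211)) = √55770 = 236 m/s

v = 236 m/s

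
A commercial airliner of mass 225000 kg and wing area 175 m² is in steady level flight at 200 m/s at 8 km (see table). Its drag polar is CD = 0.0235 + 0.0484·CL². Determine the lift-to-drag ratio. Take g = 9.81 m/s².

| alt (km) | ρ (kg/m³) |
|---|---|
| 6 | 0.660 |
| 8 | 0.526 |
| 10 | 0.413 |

At 8 km, from the table: ρ = 0.526 kg/m³.
Level flight ⇒ L = W = m·g = 225000 × 9.81 = 2.2072×10^6 N.
q = ½ρv² = ½ × 0.526 × 200² = 10520 Pa.
CL = 2W/(ρv²S) = 2×2.2072×10^6/(0.526×200²×175) = 1.199.
CD = 0.0235 + 0.0484 × 1.199² = 0.09307.
L/D = CL/CD = 1.199 / 0.09307 = 12.9

L/D = 12.9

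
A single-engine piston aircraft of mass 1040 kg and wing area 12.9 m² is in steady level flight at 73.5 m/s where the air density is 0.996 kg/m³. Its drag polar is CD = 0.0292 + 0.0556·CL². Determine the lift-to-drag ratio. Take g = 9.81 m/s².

L/D = 8.65

Level flight ⇒ L = W = m·g = 1040 × 9.81 = 10202 N.
q = ½ρv² = ½ × 0.996 × 73.5² = 2690 Pa.
Required CL = L/(qS) = 10202/(2690·12.9) = 0.294.
CD = 0.0292 + 0.0556 × 0.294² = 0.034.
L/D = CL/CD = 0.294 / 0.034 = 8.65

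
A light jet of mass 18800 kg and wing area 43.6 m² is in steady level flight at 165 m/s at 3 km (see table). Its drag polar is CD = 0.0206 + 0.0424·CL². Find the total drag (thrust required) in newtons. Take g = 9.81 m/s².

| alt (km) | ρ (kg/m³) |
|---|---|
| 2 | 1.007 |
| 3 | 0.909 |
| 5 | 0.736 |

At 3 km, from the table: ρ = 0.909 kg/m³.
Level flight ⇒ L = W = m·g = 18800 × 9.81 = 1.8443×10^5 N.
Dynamic pressure q = 0.5 × 0.909 × 165² = 12370 Pa.
Required CL = L/(qS) = 1.8443×10^5/(12370·43.6) = 0.3419.
CD = 0.0206 + 0.0424 × 0.3419² = 0.02555.
D = q·S·CD = 12370 × 43.6 × 0.02555 = 13790 N

D = 13800 N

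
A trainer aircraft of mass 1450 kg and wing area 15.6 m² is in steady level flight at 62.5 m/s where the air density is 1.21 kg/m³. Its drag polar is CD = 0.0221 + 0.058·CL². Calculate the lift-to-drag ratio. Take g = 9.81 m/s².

Level flight ⇒ L = W = m·g = 1450 × 9.81 = 14224 N.
Dynamic pressure q = 0.5 × 1.21 × 62.5² = 2363 Pa.
CL = 2W/(ρv²S) = 2×14224/(1.21×62.5²×15.6) = 0.3858.
CD = 0.0221 + 0.058 × 0.3858² = 0.03073.
L/D = CL/CD = 0.3858 / 0.03073 = 12.6

L/D = 12.6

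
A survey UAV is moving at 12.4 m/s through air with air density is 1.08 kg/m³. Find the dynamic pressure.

q = ½ρv² = ½ × 1.08 × 12.4² = 83 Pa

q = 83 Pa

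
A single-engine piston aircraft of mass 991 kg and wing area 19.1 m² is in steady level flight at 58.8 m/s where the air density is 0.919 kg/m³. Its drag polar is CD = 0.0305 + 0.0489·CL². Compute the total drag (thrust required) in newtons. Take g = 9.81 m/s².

In steady level flight, lift balances weight: W = mg = 991 × 9.81 = 9721.7 N.
Dynamic pressure q = 0.5 × 0.919 × 58.8² = 1589 Pa.
CL = 2W/(ρv²S) = 2×9721.7/(0.919×58.8²×19.1) = 0.3204.
CD = 0.0305 + 0.0489 × 0.3204² = 0.03552.
D = q·S·CD = 1589 × 19.1 × 0.03552 = 1078 N

D = 1080 N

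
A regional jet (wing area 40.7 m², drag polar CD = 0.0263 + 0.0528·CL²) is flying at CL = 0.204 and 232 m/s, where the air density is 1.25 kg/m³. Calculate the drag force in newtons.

D = 39000 N

CD = 0.0263 + 0.0528 × 0.204² = 0.0285
D = ½ρv²S·CD = ½ × 1.25 × 232² × 40.7 × 0.0285 = 39000 N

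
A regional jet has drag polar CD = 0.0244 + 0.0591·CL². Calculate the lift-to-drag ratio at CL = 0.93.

CD = 0.0244 + 0.0591 × 0.93² = 0.07552
L/D = CL/CD = 0.93 / 0.07552 = 12.3

L/D = 12.3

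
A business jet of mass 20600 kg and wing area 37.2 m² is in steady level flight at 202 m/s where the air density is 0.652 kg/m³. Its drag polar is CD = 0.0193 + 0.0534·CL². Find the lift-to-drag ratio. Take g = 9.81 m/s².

Level flight ⇒ L = W = m·g = 20600 × 9.81 = 2.0209×10^5 N.
q = ½ρv² = ½ × 0.652 × 202² = 13300 Pa.
CL = 2W/(ρv²S) = 2×2.0209×10^5/(0.652×202²×37.2) = 0.4084.
CD = 0.0193 + 0.0534 × 0.4084² = 0.02821.
L/D = CL/CD = 0.4084 / 0.02821 = 14.5

L/D = 14.5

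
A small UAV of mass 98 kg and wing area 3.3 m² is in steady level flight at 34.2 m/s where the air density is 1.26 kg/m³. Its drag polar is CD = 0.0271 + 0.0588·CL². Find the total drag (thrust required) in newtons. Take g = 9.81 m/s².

In steady level flight, lift balances weight: W = mg = 98 × 9.81 = 961.38 N.
q = ½ρv² = ½ × 1.26 × 34.2² = 736.9 Pa.
CL = 2W/(ρv²S) = 2×961.38/(1.26×34.2²×3.3) = 0.3954.
CD = 0.0271 + 0.0588 × 0.3954² = 0.03629.
D = q·S·CD = 736.9 × 3.3 × 0.03629 = 88.25 N

D = 88.2 N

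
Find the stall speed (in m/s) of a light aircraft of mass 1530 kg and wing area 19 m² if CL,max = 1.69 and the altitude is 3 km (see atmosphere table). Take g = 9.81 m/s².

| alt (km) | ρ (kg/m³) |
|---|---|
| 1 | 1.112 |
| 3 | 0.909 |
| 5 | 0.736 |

V_stall = 32.1 m/s

At 3 km, from the table: ρ = 0.909 kg/m³.
Stall occurs when L = W at CL,max. W = mg = 1530 × 9.81 = 15010 N.
V_stall = √(2W/(ρ·S·CL,max)) = √(2 × 15010 / (0.909 × 19 × 1.69))
V_stall = √1028 = 32.1 m/s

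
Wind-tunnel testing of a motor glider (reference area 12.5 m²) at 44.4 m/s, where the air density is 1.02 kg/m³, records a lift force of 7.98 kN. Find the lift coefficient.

From L = ½ρv²S·CL, rearranging gives CL = 2L/(ρv²S).
CL = 2 × 7980 / (1.02 × 44.4² × 12.5) = 0.635

CL = 0.635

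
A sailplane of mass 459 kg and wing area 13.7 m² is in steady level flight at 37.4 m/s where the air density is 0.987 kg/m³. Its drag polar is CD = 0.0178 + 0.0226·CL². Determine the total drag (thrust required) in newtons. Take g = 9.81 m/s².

D = 217 N

Level flight ⇒ L = W = m·g = 459 × 9.81 = 4502.8 N.
q = ½ρv² = ½ × 0.987 × 37.4² = 690.3 Pa.
CL = 2W/(ρv²S) = 2×4502.8/(0.987×37.4²×13.7) = 0.4761.
CD = 0.0178 + 0.0226 × 0.4761² = 0.02292.
D = q·S·CD = 690.3 × 13.7 × 0.02292 = 216.8 N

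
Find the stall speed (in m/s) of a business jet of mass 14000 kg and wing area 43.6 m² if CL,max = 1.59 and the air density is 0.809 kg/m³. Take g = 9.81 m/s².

Weight W = mg = 14000 × 9.81 = 1.373×10^5 N.
V_stall = √(2W/(ρ·S·CL,max)) = √(2 × 1.373×10^5 / (0.809 × 43.6 × 1.59))
V_stall = √4898 = 70 m/s

V_stall = 70 m/s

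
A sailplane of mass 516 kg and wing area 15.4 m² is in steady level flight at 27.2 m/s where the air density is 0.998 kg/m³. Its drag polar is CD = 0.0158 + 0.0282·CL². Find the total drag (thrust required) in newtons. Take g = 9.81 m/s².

In steady level flight, lift balances weight: W = mg = 516 × 9.81 = 5062 N.
Dynamic pressure q = 0.5 × 0.998 × 27.2² = 369.2 Pa.
CL = W/(q·S) = 5062 / (369.2 × 15.4) = 0.8903.
CD = 0.0158 + 0.0282 × 0.8903² = 0.03815.
D = q·S·CD = 369.2 × 15.4 × 0.03815 = 216.9 N

D = 217 N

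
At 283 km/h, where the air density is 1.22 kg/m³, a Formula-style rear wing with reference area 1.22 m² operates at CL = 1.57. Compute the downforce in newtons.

L = 7220 N

Convert speed: v = 283 km/h ÷ 3.6 = 78.61 m/s.
Dynamic pressure q = ½ρv² = ½ × 1.22 × 78.61² = 3770 Pa.
L = q·S·CL = 3770 × 1.22 × 1.57 = 7220 N ≈ 7.22 kN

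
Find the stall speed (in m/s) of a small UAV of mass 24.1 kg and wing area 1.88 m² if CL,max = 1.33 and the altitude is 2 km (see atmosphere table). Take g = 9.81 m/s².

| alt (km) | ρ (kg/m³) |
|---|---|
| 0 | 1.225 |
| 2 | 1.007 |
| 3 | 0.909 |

At 2 km, from the table: ρ = 1.007 kg/m³.
At stall, lift equals weight: L = W = m·g = 24.1 × 9.81 = 236.4 N.
V_stall = √(2W/(ρ·S·CL,max)) = √(2 × 236.4 / (1.007 × 1.88 × 1.33))
V_stall = √187.8 = 13.7 m/s

V_stall = 13.7 m/s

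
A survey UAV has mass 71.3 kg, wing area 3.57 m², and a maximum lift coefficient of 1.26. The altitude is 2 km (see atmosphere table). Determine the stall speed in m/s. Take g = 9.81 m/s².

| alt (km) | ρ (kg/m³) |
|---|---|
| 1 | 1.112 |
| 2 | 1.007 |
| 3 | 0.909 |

V_stall = 17.6 m/s

At 2 km, from the table: ρ = 1.007 kg/m³.
At stall, lift equals weight: L = W = m·g = 71.3 × 9.81 = 699.5 N.
V_stall = √(2W/(ρ·S·CL,max)) = √(2 × 699.5 / (1.007 × 3.57 × 1.26))
V_stall = √308.8 = 17.6 m/s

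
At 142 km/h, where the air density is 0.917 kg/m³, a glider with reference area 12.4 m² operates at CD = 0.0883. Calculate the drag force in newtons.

Convert speed: v = 142 km/h ÷ 3.6 = 39.44 m/s.
Dynamic pressure q = ½ρv² = ½ × 0.917 × 39.44² = 713.4 Pa.
D = q·S·CD = 713.4 × 12.4 × 0.0883 = 781 N

D = 781 N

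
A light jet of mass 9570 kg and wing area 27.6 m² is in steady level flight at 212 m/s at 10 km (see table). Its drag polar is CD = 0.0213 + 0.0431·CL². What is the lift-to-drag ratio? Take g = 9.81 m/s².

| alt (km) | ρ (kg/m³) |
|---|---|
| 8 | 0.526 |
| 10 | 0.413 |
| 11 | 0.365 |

At 10 km, from the table: ρ = 0.413 kg/m³.
Weight W = mg = 9570 × 9.81 = 93882 N; in level flight L = W.
Dynamic pressure q = 0.5 × 0.413 × 212² = 9281 Pa.
CL = W/(q·S) = 93882 / (9281 × 27.6) = 0.3665.
CD = 0.0213 + 0.0431 × 0.3665² = 0.02709.
L/D = CL/CD = 0.3665 / 0.02709 = 13.5

L/D = 13.5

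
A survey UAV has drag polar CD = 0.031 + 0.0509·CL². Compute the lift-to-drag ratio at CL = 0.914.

CD = 0.031 + 0.0509 × 0.914² = 0.07352
L/D = CL/CD = 0.914 / 0.07352 = 12.4

L/D = 12.4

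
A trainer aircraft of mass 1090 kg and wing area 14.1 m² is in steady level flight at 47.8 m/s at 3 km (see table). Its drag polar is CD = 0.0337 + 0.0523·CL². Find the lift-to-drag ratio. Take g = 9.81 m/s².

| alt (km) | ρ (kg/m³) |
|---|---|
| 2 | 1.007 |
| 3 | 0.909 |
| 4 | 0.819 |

At 3 km, from the table: ρ = 0.909 kg/m³.
In steady level flight, lift balances weight: W = mg = 1090 × 9.81 = 10693 N.
Dynamic pressure q = 0.5 × 0.909 × 47.8² = 1038 Pa.
CL = 2W/(ρv²S) = 2×10693/(0.909×47.8²×14.1) = 0.7303.
CD = 0.0337 + 0.0523 × 0.7303² = 0.06159.
L/D = CL/CD = 0.7303 / 0.06159 = 11.9

L/D = 11.9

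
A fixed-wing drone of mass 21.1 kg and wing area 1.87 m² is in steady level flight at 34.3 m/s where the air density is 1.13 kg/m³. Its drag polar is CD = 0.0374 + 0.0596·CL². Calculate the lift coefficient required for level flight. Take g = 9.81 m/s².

Level flight ⇒ L = W = m·g = 21.1 × 9.81 = 206.99 N.
Dynamic pressure q = 0.5 × 1.13 × 34.3² = 664.7 Pa.
CL = W/(q·S) = 206.99 / (664.7 × 1.87) = 0.1665.

CL = 0.167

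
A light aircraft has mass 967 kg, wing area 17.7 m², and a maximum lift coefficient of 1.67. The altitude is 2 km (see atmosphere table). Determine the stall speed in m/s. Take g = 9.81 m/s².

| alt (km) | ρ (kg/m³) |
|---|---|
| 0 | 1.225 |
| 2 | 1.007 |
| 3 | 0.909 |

At 2 km, from the table: ρ = 1.007 kg/m³.
Stall occurs when L = W at CL,max. W = mg = 967 × 9.81 = 9486 N.
V_stall = √(2W/(ρ·S·CL,max)) = √(2 × 9486 / (1.007 × 17.7 × 1.67))
V_stall = √637.4 = 25.2 m/s

V_stall = 25.2 m/s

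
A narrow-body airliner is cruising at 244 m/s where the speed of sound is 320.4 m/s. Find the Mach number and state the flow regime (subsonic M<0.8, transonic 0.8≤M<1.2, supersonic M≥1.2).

M = 0.762 (subsonic)

M = v/a = 244 / 320.4 = 0.762
M = 0.762 → subsonic.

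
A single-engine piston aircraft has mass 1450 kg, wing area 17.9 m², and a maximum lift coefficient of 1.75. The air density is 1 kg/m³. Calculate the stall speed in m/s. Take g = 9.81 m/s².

V_stall = 30.1 m/s

Stall occurs when L = W at CL,max. W = mg = 1450 × 9.81 = 14220 N.
From L = ½ρV²S·CL,max = W: V_stall = √(2W/(ρSCL,max)) = √(2·14220/(1·17.9·1.75))
V_stall = √908.2 = 30.1 m/s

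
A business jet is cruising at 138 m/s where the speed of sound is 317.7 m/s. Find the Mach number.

M = v/a = 138 / 317.7 = 0.434

M = 0.434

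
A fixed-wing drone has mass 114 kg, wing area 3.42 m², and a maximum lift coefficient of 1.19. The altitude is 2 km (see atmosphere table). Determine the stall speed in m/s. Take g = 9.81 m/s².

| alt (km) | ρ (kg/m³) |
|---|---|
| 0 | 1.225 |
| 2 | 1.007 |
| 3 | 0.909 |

V_stall = 23.4 m/s

At 2 km, from the table: ρ = 1.007 kg/m³.
At stall, lift equals weight: L = W = m·g = 114 × 9.81 = 1118 N.
From L = ½ρV²S·CL,max = W: V_stall = √(2W/(ρSCL,max)) = √(2·1118/(1.007·3.42·1.19))
V_stall = √545.8 = 23.4 m/s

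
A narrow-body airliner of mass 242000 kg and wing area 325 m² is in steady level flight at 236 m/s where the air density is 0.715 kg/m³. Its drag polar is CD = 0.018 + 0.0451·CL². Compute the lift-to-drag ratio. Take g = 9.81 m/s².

Level flight ⇒ L = W = m·g = 242000 × 9.81 = 2.374×10^6 N.
Dynamic pressure q = 0.5 × 0.715 × 236² = 19910 Pa.
Required CL = L/(qS) = 2.374×10^6/(19910·325) = 0.3669.
CD = 0.018 + 0.0451 × 0.3669² = 0.02407.
L/D = CL/CD = 0.3669 / 0.02407 = 15.2

L/D = 15.2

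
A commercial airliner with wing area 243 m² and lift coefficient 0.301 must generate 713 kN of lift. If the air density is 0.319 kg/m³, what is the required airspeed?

L = ½ρv²S·CL ⇒ v = √(2L/(ρ·S·CL))
v = √(2 × 7.13×10^5 / (0.319 × 243 × 0.301)) = √61120 = 247 m/s

v = 247 m/s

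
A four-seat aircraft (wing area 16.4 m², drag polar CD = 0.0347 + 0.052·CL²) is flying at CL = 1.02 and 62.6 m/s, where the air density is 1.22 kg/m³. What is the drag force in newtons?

CD = 0.0347 + 0.052 × 1.02² = 0.0888
D = ½ρv²S·CD = ½ × 1.22 × 62.6² × 16.4 × 0.0888 = 3480 N

D = 3480 N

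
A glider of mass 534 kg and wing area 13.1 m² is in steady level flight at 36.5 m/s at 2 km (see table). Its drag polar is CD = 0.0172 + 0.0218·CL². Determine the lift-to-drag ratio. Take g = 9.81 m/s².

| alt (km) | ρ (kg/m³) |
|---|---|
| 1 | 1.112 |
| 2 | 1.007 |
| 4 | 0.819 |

L/D = 23.9

At 2 km, from the table: ρ = 1.007 kg/m³.
In steady level flight, lift balances weight: W = mg = 534 × 9.81 = 5238.5 N.
Dynamic pressure q = 0.5 × 1.007 × 36.5² = 670.8 Pa.
Required CL = L/(qS) = 5238.5/(670.8·13.1) = 0.5961.
CD = 0.0172 + 0.0218 × 0.5961² = 0.02495.
L/D = CL/CD = 0.5961 / 0.02495 = 23.9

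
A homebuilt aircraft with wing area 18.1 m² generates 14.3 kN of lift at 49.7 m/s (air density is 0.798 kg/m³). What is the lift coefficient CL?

CL = 0.802

From L = ½ρv²S·CL, rearranging gives CL = 2L/(ρv²S).
CL = 2 × 14300 / (0.798 × 49.7² × 18.1) = 0.802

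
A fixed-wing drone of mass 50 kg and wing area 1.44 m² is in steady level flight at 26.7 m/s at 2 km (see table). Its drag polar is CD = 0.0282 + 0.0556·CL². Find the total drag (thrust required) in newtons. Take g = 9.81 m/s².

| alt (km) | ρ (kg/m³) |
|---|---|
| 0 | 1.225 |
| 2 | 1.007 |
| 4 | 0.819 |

D = 40.5 N

At 2 km, from the table: ρ = 1.007 kg/m³.
Weight W = mg = 50 × 9.81 = 490.5 N; in level flight L = W.
Dynamic pressure q = 0.5 × 1.007 × 26.7² = 358.9 Pa.
CL = 2W/(ρv²S) = 2×490.5/(1.007×26.7²×1.44) = 0.949.
CD = 0.0282 + 0.0556 × 0.949² = 0.07827.
D = q·S·CD = 358.9 × 1.44 × 0.07827 = 40.46 N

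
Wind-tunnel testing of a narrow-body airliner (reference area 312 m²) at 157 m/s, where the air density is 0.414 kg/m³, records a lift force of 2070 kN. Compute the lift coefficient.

CL = 1.3

From L = ½ρv²S·CL, rearranging gives CL = 2L/(ρv²S).
CL = 2 × 2.07×10^6 / (0.414 × 157² × 312) = 1.3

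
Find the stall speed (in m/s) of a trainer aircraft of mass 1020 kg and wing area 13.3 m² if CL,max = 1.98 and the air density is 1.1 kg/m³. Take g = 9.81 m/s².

At stall, lift equals weight: L = W = m·g = 1020 × 9.81 = 10010 N.
From L = ½ρV²S·CL,max = W: V_stall = √(2W/(ρSCL,max)) = √(2·10010/(1.1·13.3·1.98))
V_stall = √690.9 = 26.3 m/s

V_stall = 26.3 m/s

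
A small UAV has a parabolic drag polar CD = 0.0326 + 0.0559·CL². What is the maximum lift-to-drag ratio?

(L/D)max = 11.7

For CD = CD0 + K·CL², (L/D)max occurs at CL* = √(CD0/K) and equals 1/(2√(K·CD0)).
(L/D)max = 1/(2√(0.0559 × 0.0326)) = 1/(2 × 0.04269) = 11.7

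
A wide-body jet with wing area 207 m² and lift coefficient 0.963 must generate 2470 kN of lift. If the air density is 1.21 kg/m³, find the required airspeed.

L = ½ρv²S·CL ⇒ v = √(2L/(ρ·S·CL))
v = √(2 × 2.47×10^6 / (1.21 × 207 × 0.963)) = √20480 = 143 m/s

v = 143 m/s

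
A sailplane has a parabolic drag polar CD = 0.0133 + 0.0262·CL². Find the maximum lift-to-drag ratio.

(L/D)max = 26.8

For CD = CD0 + K·CL², (L/D)max occurs at CL* = √(CD0/K) and equals 1/(2√(K·CD0)).
(L/D)max = 1/(2√(0.0262 × 0.0133)) = 1/(2 × 0.01867) = 26.8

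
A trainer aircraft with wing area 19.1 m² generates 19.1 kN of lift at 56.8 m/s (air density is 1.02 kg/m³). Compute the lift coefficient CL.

From L = ½ρv²S·CL, rearranging gives CL = 2L/(ρv²S).
CL = 2 × 19100 / (1.02 × 56.8² × 19.1) = 0.608

CL = 0.608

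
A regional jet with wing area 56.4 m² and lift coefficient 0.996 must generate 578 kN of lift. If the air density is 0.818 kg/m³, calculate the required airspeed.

v = 159 m/s

L = ½ρv²S·CL ⇒ v = √(2L/(ρ·S·CL))
v = √(2 × 5.78×10^5 / (0.818 × 56.4 × 0.996)) = √25160 = 159 m/s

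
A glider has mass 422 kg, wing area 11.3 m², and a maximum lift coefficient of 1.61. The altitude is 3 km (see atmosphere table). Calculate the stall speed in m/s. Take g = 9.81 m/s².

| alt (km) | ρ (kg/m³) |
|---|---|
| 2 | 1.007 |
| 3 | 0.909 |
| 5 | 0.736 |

V_stall = 22.4 m/s

At 3 km, from the table: ρ = 0.909 kg/m³.
At stall, lift equals weight: L = W = m·g = 422 × 9.81 = 4140 N.
V_stall = √(2W/(ρ·S·CL,max)) = √(2 × 4140 / (0.909 × 11.3 × 1.61))
V_stall = √500.7 = 22.4 m/s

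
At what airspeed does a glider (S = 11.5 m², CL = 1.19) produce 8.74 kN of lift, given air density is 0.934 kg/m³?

v = 37 m/s

L = ½ρv²S·CL ⇒ v = √(2L/(ρ·S·CL))
v = √(2 × 8740 / (0.934 × 11.5 × 1.19)) = √1368 = 37 m/s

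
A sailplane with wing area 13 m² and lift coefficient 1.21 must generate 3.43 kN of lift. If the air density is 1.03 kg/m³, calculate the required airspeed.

v = 20.6 m/s

L = ½ρv²S·CL ⇒ v = √(2L/(ρ·S·CL))
v = √(2 × 3430 / (1.03 × 13 × 1.21)) = √423.4 = 20.6 m/s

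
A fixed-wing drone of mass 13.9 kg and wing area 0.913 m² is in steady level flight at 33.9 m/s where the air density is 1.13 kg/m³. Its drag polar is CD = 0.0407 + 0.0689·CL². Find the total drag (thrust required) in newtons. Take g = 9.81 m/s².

In steady level flight, lift balances weight: W = mg = 13.9 × 9.81 = 136.36 N.
Dynamic pressure q = 0.5 × 1.13 × 33.9² = 649.3 Pa.
Required CL = L/(qS) = 136.36/(649.3·0.913) = 0.23.
CD = 0.0407 + 0.0689 × 0.23² = 0.04435.
D = q·S·CD = 649.3 × 0.913 × 0.04435 = 26.29 N

D = 26.3 N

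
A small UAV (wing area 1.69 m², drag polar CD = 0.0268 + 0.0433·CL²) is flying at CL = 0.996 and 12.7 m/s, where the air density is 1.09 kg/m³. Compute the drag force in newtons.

CD = 0.0268 + 0.0433 × 0.996² = 0.06975
D = ½ρv²S·CD = ½ × 1.09 × 12.7² × 1.69 × 0.06975 = 10.4 N

D = 10.4 N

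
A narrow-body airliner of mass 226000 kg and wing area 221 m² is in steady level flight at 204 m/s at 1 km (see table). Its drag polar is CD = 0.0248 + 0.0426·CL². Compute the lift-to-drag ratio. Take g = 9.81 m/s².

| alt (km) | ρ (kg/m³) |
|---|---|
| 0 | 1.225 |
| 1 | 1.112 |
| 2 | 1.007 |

At 1 km, from the table: ρ = 1.112 kg/m³.
In steady level flight, lift balances weight: W = mg = 226000 × 9.81 = 2.2171×10^6 N.
Dynamic pressure q = 0.5 × 1.112 × 204² = 23140 Pa.
Required CL = L/(qS) = 2.2171×10^6/(23140·221) = 0.4336.
CD = 0.0248 + 0.0426 × 0.4336² = 0.03281.
L/D = CL/CD = 0.4336 / 0.03281 = 13.2

L/D = 13.2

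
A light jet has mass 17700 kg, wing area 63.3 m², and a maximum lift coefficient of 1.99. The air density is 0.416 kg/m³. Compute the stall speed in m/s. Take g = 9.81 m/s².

Stall occurs when L = W at CL,max. W = mg = 17700 × 9.81 = 1.736×10^5 N.
From L = ½ρV²S·CL,max = W: V_stall = √(2W/(ρSCL,max)) = √(2·1.736×10^5/(0.416·63.3·1.99))
V_stall = √6627 = 81.4 m/s

V_stall = 81.4 m/s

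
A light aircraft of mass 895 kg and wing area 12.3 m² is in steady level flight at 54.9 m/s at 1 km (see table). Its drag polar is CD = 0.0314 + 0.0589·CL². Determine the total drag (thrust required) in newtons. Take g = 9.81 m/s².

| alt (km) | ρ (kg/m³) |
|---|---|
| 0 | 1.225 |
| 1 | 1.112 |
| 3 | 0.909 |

At 1 km, from the table: ρ = 1.112 kg/m³.
In steady level flight, lift balances weight: W = mg = 895 × 9.81 = 8780 N.
Dynamic pressure q = 0.5 × 1.112 × 54.9² = 1676 Pa.
CL = W/(q·S) = 8780 / (1676 × 12.3) = 0.426.
CD = 0.0314 + 0.0589 × 0.426² = 0.04209.
D = q·S·CD = 1676 × 12.3 × 0.04209 = 867.5 N

D = 868 N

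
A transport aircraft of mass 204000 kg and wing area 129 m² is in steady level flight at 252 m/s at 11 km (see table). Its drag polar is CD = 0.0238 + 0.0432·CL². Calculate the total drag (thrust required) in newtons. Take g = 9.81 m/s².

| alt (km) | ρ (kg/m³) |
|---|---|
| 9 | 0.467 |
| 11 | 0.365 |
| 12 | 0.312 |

D = 1.51×10^5 N

At 11 km, from the table: ρ = 0.365 kg/m³.
Level flight ⇒ L = W = m·g = 204000 × 9.81 = 2.0012×10^6 N.
q = ½ρv² = ½ × 0.365 × 252² = 11590 Pa.
Required CL = L/(qS) = 2.0012×10^6/(11590·129) = 1.339.
CD = 0.0238 + 0.0432 × 1.339² = 0.1012.
D = q·S·CD = 11590 × 129 × 0.1012 = 1.513×10^5 N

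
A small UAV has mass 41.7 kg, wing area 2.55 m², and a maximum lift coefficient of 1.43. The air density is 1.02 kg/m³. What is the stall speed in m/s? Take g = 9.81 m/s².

V_stall = 14.8 m/s

At stall, lift equals weight: L = W = m·g = 41.7 × 9.81 = 409.1 N.
From L = ½ρV²S·CL,max = W: V_stall = √(2W/(ρSCL,max)) = √(2·409.1/(1.02·2.55·1.43))
V_stall = √220 = 14.8 m/s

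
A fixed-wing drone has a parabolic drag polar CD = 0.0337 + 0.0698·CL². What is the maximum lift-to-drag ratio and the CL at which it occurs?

For CD = CD0 + K·CL², (L/D)max occurs at CL* = √(CD0/K) and equals 1/(2√(K·CD0)).
(L/D)max = 1/(2√(0.0698 × 0.0337)) = 1/(2 × 0.0485) = 10.3
CL* = √(0.0337/0.0698) = 0.695

(L/D)max = 10.3, at CL = 0.695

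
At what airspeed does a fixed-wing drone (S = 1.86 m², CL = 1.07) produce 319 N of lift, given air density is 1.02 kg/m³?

L = ½ρv²S·CL ⇒ v = √(2L/(ρ·S·CL))
v = √(2 × 319 / (1.02 × 1.86 × 1.07)) = √314.3 = 17.7 m/s

v = 17.7 m/s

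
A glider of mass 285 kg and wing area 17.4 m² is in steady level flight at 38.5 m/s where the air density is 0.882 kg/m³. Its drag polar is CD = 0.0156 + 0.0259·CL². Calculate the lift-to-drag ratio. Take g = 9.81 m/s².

L/D = 14.3

Weight W = mg = 285 × 9.81 = 2795.9 N; in level flight L = W.
Dynamic pressure q = 0.5 × 0.882 × 38.5² = 653.7 Pa.
CL = W/(q·S) = 2795.9 / (653.7 × 17.4) = 0.2458.
CD = 0.0156 + 0.0259 × 0.2458² = 0.01716.
L/D = CL/CD = 0.2458 / 0.01716 = 14.3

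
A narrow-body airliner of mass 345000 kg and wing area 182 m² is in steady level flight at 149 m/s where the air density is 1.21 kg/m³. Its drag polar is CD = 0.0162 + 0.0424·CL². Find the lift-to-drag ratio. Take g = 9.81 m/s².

L/D = 14.2

In steady level flight, lift balances weight: W = mg = 345000 × 9.81 = 3.3844×10^6 N.
q = ½ρv² = ½ × 1.21 × 149² = 13430 Pa.
CL = 2W/(ρv²S) = 2×3.3844×10^6/(1.21×149²×182) = 1.384.
CD = 0.0162 + 0.0424 × 1.384² = 0.09747.
L/D = CL/CD = 1.384 / 0.09747 = 14.2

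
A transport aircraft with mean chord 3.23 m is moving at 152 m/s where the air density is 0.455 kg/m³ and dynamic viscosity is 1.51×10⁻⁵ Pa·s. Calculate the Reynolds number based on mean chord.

Re = 1.48×10^7

Re = ρ·v·c/μ = 0.455 × 152 × 3.23 / (1.51×10⁻⁵) = 1.48×10^7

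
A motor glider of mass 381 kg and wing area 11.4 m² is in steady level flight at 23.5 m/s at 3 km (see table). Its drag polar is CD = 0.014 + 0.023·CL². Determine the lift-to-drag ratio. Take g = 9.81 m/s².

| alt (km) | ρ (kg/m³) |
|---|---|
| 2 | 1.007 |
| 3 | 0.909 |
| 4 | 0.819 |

L/D = 24.5

At 3 km, from the table: ρ = 0.909 kg/m³.
Weight W = mg = 381 × 9.81 = 3737.6 N; in level flight L = W.
Dynamic pressure q = 0.5 × 0.909 × 23.5² = 251 Pa.
CL = W/(q·S) = 3737.6 / (251 × 11.4) = 1.306.
CD = 0.014 + 0.023 × 1.306² = 0.05324.
L/D = CL/CD = 1.306 / 0.05324 = 24.5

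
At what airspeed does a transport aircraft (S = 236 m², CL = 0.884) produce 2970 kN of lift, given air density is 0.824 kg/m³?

v = 186 m/s

L = ½ρv²S·CL ⇒ v = √(2L/(ρ·S·CL))
v = √(2 × 2.97×10^6 / (0.824 × 236 × 0.884)) = √34550 = 186 m/s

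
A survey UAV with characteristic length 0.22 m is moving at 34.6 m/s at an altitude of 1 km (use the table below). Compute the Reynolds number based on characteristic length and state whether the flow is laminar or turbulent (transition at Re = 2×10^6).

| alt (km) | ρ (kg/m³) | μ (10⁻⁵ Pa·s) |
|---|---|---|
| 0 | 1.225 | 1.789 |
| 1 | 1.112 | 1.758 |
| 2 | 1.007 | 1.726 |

At 1 km, from the table: ρ = 1.112 kg/m³, μ = 1.758×10⁻⁵ Pa·s.
Re = ρ·v·c/μ = 1.112 × 34.6 × 0.22 / (1.758×10⁻⁵) = 4.81×10^5
Since 4.81×10^5 < 2×10^6, the flow is laminar.

Re = 4.81×10^5 (laminar)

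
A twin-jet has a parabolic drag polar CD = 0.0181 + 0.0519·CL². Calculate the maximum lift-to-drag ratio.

(L/D)max = 16.3

For CD = CD0 + K·CL², (L/D)max occurs at CL* = √(CD0/K) and equals 1/(2√(K·CD0)).
(L/D)max = 1/(2√(0.0519 × 0.0181)) = 1/(2 × 0.03065) = 16.3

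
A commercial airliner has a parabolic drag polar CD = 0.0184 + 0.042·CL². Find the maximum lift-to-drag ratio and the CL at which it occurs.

(L/D)max = 18, at CL = 0.662

For CD = CD0 + K·CL², (L/D)max occurs at CL* = √(CD0/K) and equals 1/(2√(K·CD0)).
(L/D)max = 1/(2√(0.042 × 0.0184)) = 1/(2 × 0.0278) = 18
CL* = √(0.0184/0.042) = 0.662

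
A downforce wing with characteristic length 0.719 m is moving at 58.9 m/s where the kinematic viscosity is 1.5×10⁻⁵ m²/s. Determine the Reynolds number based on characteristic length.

Re = 2.82×10^6

Re = v·c/ν = 58.9 × 0.719 / (1.5×10⁻⁵) = 2.82×10^6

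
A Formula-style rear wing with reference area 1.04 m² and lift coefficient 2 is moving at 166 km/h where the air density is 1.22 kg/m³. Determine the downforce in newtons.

Convert speed: v = 166 km/h ÷ 3.6 = 46.11 m/s.
Dynamic pressure q = ½ρv² = ½ × 1.22 × 46.11² = 1297 Pa.
L = q·S·CL = 1297 × 1.04 × 2 = 2700 N

L = 2700 N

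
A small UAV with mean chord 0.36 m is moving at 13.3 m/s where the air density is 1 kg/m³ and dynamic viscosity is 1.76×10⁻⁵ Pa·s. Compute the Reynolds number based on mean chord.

Re = ρ·v·c/μ = 1 × 13.3 × 0.36 / (1.76×10⁻⁵) = 2.72×10^5

Re = 2.72×10^5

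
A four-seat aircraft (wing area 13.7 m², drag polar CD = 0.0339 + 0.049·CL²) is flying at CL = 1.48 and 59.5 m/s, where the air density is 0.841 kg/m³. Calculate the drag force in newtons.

D = 2880 N

CD = 0.0339 + 0.049 × 1.48² = 0.1412
D = ½ρv²S·CD = ½ × 0.841 × 59.5² × 13.7 × 0.1412 = 2880 N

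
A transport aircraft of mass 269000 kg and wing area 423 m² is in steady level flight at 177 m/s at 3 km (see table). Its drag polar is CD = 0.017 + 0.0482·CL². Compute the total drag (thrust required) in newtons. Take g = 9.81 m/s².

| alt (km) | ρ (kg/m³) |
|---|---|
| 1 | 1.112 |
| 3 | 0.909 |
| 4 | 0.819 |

D = 1.58×10^5 N

At 3 km, from the table: ρ = 0.909 kg/m³.
In steady level flight, lift balances weight: W = mg = 269000 × 9.81 = 2.6389×10^6 N.
q = ½ρv² = ½ × 0.909 × 177² = 14240 Pa.
CL = 2W/(ρv²S) = 2×2.6389×10^6/(0.909×177²×423) = 0.4381.
CD = 0.017 + 0.0482 × 0.4381² = 0.02625.
D = q·S·CD = 14240 × 423 × 0.02625 = 1.581×10^5 N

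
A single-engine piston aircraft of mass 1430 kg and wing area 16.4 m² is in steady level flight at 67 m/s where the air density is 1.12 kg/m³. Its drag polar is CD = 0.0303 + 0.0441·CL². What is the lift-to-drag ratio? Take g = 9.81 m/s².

L/D = 9.61

Level flight ⇒ L = W = m·g = 1430 × 9.81 = 14028 N.
Dynamic pressure q = 0.5 × 1.12 × 67² = 2514 Pa.
Required CL = L/(qS) = 14028/(2514·16.4) = 0.3403.
CD = 0.0303 + 0.0441 × 0.3403² = 0.03541.
L/D = CL/CD = 0.3403 / 0.03541 = 9.61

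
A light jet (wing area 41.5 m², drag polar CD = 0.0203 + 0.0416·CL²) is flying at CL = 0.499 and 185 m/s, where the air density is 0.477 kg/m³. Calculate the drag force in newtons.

D = 10400 N

CD = 0.0203 + 0.0416 × 0.499² = 0.03066
D = ½ρv²S·CD = ½ × 0.477 × 185² × 41.5 × 0.03066 = 10400 N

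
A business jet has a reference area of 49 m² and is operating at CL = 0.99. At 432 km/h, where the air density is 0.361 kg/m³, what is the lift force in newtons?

L = 1.26×10^5 N

Convert speed: v = 432 km/h ÷ 3.6 = 120 m/s.
Dynamic pressure q = ½ρv² = ½ × 0.361 × 120² = 2599 Pa.
L = q·S·CL = 2599 × 49 × 0.99 = 1.26×10^5 N ≈ 126 kN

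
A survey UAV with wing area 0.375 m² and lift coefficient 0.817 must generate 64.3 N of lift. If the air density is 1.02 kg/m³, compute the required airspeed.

v = 20.3 m/s

L = ½ρv²S·CL ⇒ v = √(2L/(ρ·S·CL))
v = √(2 × 64.3 / (1.02 × 0.375 × 0.817)) = √411.5 = 20.3 m/s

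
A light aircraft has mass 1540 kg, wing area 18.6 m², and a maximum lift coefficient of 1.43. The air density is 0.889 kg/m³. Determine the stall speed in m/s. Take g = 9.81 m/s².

V_stall = 35.7 m/s

At stall, lift equals weight: L = W = m·g = 1540 × 9.81 = 15110 N.
V_stall = √(2W/(ρ·S·CL,max)) = √(2 × 15110 / (0.889 × 18.6 × 1.43))
V_stall = √1278 = 35.7 m/s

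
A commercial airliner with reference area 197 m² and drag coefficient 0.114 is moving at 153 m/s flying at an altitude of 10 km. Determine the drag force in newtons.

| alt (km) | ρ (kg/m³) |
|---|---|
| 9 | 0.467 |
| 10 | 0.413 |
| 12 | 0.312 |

D = 1.09×10^5 N

At 10 km, from the table: ρ = 0.413 kg/m³.
Dynamic pressure q = ½ρv² = ½ × 0.413 × 153² = 4834 Pa.
D = q·S·CD = 4834 × 197 × 0.114 = 1.09×10^5 N ≈ 109 kN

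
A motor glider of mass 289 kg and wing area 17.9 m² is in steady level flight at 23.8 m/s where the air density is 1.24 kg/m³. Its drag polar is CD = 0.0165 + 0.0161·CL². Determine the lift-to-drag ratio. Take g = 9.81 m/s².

Level flight ⇒ L = W = m·g = 289 × 9.81 = 2835.1 N.
q = ½ρv² = ½ × 1.24 × 23.8² = 351.2 Pa.
Required CL = L/(qS) = 2835.1/(351.2·17.9) = 0.451.
CD = 0.0165 + 0.0161 × 0.451² = 0.01977.
L/D = CL/CD = 0.451 / 0.01977 = 22.8

L/D = 22.8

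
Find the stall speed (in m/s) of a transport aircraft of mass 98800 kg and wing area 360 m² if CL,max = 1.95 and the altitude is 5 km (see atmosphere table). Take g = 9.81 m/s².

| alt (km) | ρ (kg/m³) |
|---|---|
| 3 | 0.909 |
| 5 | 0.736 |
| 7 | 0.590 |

At 5 km, from the table: ρ = 0.736 kg/m³.
At stall, lift equals weight: L = W = m·g = 98800 × 9.81 = 9.692×10^5 N.
V_stall = √(2W/(ρ·S·CL,max)) = √(2 × 9.692×10^5 / (0.736 × 360 × 1.95))
V_stall = √3752 = 61.3 m/s

V_stall = 61.3 m/s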